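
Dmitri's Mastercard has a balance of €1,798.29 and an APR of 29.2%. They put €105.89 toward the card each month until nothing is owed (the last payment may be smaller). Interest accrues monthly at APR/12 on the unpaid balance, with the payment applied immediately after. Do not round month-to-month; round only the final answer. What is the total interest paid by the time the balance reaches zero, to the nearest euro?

Monthly rate r = 29.2%/12 = 2.43333% = 0.0243333.
Payoff takes n = ⌈−ln(1 − rB₀/P)/ln(1+r)⌉ = ⌈22.176⌉ = 23 payments; the last is €18.78.
Total paid = 22·€105.89 + €18.78 = €2,348.36.
Total interest = total paid − principal = €2,348.36 − €1,798.29 = €550.07.

€550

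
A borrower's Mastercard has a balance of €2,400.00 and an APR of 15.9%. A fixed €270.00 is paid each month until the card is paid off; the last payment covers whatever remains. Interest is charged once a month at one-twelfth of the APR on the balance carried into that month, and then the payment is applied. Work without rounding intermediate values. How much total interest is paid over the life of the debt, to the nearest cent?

€170.84

Monthly rate r = 15.9%/12 = 1.325% = 0.01325.
Payoff takes n = ⌈−ln(1 − rB₀/P)/ln(1+r)⌉ = ⌈9.520⌉ = 10 payments; the last is €140.84.
Total paid = 9·€270.00 + €140.84 = €2,570.84.
Total interest = total paid − principal = €2,570.84 − €2,400.00 = €170.84.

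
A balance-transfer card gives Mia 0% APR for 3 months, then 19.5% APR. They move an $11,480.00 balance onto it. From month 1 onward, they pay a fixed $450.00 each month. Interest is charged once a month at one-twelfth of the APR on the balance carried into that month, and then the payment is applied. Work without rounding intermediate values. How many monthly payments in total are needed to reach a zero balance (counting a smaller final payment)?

32 months

Promo months 1–3 at r₀ = 0%/12 = 0; months 4+ at r₁ = 19.5%/12 = 0.01625.
After month 3 (no interest yet): B = $11,480.00 − 3·$450.00 = $10,130.00.
Then at r₁ with $450.00/mo: n₂ = −ln(1 − r₁·B/P)/ln(1+r₁) ≈ 28.25 → 29 more payments.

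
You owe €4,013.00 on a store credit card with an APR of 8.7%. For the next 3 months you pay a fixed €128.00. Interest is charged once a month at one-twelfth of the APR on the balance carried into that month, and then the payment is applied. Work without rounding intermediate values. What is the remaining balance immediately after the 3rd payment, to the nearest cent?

€3,714.13

Monthly rate r = 8.7%/12 = 0.725% = 0.00725.
Each month: B ← B·(1+r) − €128.00.
Month 1: interest €29.09; balance after payment €3,914.09.
Month 2: interest €28.38; balance after payment €3,814.47.
Month 3: interest €27.65; balance after payment €3,714.13.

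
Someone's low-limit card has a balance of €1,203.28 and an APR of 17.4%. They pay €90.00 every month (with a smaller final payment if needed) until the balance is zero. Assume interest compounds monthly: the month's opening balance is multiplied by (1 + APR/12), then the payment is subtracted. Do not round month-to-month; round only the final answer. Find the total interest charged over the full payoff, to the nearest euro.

Monthly rate r = 17.4%/12 = 1.45% = 0.0145.
Payoff takes n = ⌈−ln(1 − rB₀/P)/ln(1+r)⌉ = ⌈14.970⌉ = 15 payments; the last is €87.28.
Total paid = 14·€90.00 + €87.28 = €1,347.28.
Total interest = total paid − principal = €1,347.28 − €1,203.28 = €144.00.

€144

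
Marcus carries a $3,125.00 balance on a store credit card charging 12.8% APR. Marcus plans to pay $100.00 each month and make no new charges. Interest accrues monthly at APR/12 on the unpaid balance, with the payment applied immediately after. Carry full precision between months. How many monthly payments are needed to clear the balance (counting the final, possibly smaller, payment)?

39 months

Monthly rate r = 12.8%/12 = 1.06667% = 0.0106667.
Recurrence: B ← B·(1+r) − $100.00.
Month 1: interest $33.33; balance after payment $3,058.33.
Month 2: interest $32.62; balance after payment $2,990.96.
Closed form: n = −ln(1 − rB₀/P)/ln(1+r) = −ln(0.66667)/ln(1.01067) ≈ 38.215, so the balance reaches zero during payment 39.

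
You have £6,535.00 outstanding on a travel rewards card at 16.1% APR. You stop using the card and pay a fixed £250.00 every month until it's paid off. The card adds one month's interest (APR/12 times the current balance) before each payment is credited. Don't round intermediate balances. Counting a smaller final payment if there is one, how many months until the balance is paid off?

33 payments

Monthly rate r = 16.1%/12 = 1.34167% = 0.0134167.
Recurrence: B ← B·(1+r) − £250.00.
Month 1: interest £87.68; balance after payment £6,372.68.
Month 2: interest £85.50; balance after payment £6,208.18.
Closed form: n = −ln(1 − rB₀/P)/ln(1+r) = −ln(0.64929)/ln(1.01342) ≈ 32.405, so the balance reaches zero during payment 33.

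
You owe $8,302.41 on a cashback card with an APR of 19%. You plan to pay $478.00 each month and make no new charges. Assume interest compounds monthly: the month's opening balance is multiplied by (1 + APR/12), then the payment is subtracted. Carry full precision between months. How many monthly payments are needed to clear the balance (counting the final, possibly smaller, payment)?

Monthly rate r = 19%/12 = 1.58333% = 0.0158333.
Recurrence: B ← B·(1+r) − $478.00.
Month 1: interest $131.45; balance after payment $7,955.86.
Month 2: interest $125.97; balance after payment $7,603.83.
Closed form: n = −ln(1 − rB₀/P)/ln(1+r) = −ln(0.72499)/ln(1.01583) ≈ 20.472, so the balance reaches zero during payment 21.

21 payments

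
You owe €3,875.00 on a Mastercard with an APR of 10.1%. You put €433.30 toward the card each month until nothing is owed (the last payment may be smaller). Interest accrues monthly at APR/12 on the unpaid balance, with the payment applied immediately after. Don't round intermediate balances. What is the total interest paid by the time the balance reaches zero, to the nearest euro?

Monthly rate r = 10.1%/12 = 0.841667% = 0.00841667.
Payoff takes n = ⌈−ln(1 − rB₀/P)/ln(1+r)⌉ = ⌈9.337⌉ = 10 payments; the last is €146.23.
Total paid = 9·€433.30 + €146.23 = €4,045.93.
Total interest = total paid − principal = €4,045.93 − €3,875.00 = €170.93.

€171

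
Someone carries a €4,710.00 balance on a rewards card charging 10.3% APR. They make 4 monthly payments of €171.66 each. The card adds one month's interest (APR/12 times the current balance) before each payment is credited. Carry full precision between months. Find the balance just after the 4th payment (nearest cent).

Monthly rate r = 10.3%/12 = 0.858333% = 0.00858333.
Each month: B ← B·(1+r) − €171.66.
Month 1: interest €40.43; balance after payment €4,578.77.
Month 2: interest €39.30; balance after payment €4,446.41.
Month 3: interest €38.17; balance after payment €4,312.91.
Month 4: interest €37.02; balance after payment €4,178.27.

€4,178.27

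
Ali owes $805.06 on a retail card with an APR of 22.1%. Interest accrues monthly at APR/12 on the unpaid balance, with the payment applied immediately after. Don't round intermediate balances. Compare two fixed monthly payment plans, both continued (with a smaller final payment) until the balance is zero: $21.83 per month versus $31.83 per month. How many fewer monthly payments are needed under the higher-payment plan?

Monthly rate r = 22.1%/12 = 1.84167% = 0.0184167.
At $21.83/mo: n = ⌈−ln(1 − rB₀/P)/ln(1+r)⌉ = 63 payments (last $6.54); total interest = total paid − $805.06 = $554.94.
At $31.83/mo: 35 payments (last $11.44); total interest $288.60.
Payments saved = 63 − 35 = 28.

28 fewer payments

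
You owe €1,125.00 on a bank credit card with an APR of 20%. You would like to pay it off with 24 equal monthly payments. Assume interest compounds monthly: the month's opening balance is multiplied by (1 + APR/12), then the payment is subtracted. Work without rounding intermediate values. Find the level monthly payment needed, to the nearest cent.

€57.26

Monthly rate r = 20%/12 = 1.66667% = 0.0166667.
Level-payment amortization: P = B₀·r / (1 − (1+r)^(−n)) = 1125.00·0.0166667 / (1 − 1.01667^(−24)).
Denominator 1 − (1+r)^(−24) = 0.327466428.
P = 18.75 / 0.327466428 ≈ 57.26.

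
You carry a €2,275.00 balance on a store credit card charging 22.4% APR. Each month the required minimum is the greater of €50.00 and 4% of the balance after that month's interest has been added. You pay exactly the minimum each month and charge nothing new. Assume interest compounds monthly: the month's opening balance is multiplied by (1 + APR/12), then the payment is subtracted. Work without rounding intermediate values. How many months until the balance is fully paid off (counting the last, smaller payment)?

61 months

Monthly rate r = 22.4%/12 = 1.86667% = 0.0186667.
While 4% of the post-interest balance exceeds €50.00, each month B ← (B·(1+r))·(1 − 0.04), i.e. B shrinks by the factor (1+r)·0.96 = 0.97792.
This holds for months 1–28. Entering month 29 the balance is €1,217.52; 4% of the post-interest balance is now below €50.00, so the flat €50.00 minimum applies from here.
From month 29 a fixed €50.00 at rate r clears €1,217.52 in 33 more payments. Total: 28 + 33 = 61 months.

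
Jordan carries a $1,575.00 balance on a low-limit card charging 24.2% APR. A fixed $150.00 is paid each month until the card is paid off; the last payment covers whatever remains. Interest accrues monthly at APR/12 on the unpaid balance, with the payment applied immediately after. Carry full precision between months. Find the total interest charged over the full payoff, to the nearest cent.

$212.70

Monthly rate r = 24.2%/12 = 2.01667% = 0.0201667.
Payoff takes n = ⌈−ln(1 − rB₀/P)/ln(1+r)⌉ = ⌈11.917⌉ = 12 payments; the last is $137.70.
Total paid = 11·$150.00 + $137.70 = $1,787.70.
Total interest = total paid − principal = $1,787.70 − $1,575.00 = $212.70.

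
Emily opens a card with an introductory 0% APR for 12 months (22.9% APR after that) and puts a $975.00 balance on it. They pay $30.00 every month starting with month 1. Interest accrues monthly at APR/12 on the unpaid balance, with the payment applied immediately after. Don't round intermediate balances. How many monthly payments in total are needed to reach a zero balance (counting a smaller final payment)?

39 months

Promo months 1–12 at r₀ = 0%/12 = 0; months 13+ at r₁ = 22.9%/12 = 0.0190833.
After month 12 (no interest yet): B = $975.00 − 12·$30.00 = $615.00.
Then at r₁ with $30.00/mo: n₂ = −ln(1 − r₁·B/P)/ln(1+r₁) ≈ 26.25 → 27 more payments.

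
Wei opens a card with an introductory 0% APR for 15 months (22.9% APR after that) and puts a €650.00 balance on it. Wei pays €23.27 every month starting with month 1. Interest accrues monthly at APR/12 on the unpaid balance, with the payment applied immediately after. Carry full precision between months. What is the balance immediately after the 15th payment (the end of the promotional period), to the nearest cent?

Promo months 1–15 at r₀ = 0%/12 = 0; months 16+ at r₁ = 22.9%/12 = 0.0190833.
After month 15 (no interest yet): B = €650.00 − 15·€23.27 = €300.95.

€300.95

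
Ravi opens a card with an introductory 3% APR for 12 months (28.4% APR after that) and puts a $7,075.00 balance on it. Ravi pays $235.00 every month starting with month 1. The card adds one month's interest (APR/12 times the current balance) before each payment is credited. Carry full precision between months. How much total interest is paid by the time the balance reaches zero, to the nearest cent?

Promo months 1–12 at r₀ = 3%/12 = 0.0025; months 13+ at r₁ = 28.4%/12 = 0.0236667.
After month 12: iterate B ← B·(1+r₀) − $235.00 for 12 months → $4,431.09.
Then at r₁ with $235.00/mo: n₂ = −ln(1 − r₁·B/P)/ln(1+r₁) ≈ 25.27 → 26 more payments.
Total paid = 37·$235.00 + $63.55 = $8,758.55; interest = $8,758.55 − $7,075.00 = $1,683.55.

$1,683.55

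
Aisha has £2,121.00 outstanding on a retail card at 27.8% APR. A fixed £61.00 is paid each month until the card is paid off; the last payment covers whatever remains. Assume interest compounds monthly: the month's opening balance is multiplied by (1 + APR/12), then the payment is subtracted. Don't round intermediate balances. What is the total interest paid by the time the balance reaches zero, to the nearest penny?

£2,240.37

Monthly rate r = 27.8%/12 = 2.31667% = 0.0231667.
Payoff takes n = ⌈−ln(1 − rB₀/P)/ln(1+r)⌉ = ⌈71.495⌉ = 72 payments; the last is £30.37.
Total paid = 71·£61.00 + £30.37 = £4,361.37.
Total interest = total paid − principal = £4,361.37 − £2,121.00 = £2,240.37.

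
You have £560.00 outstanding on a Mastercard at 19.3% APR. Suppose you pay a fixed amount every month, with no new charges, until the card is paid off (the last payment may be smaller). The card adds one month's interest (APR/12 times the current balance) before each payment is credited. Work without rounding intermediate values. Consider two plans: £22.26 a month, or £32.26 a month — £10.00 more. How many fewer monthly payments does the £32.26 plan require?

12 fewer payments

Monthly rate r = 19.3%/12 = 1.60833% = 0.0160833.
At £22.26/mo: n = ⌈−ln(1 − rB₀/P)/ln(1+r)⌉ = 33 payments (last £11.16); total interest = total paid − £560.00 = £163.48.
At £32.26/mo: 21 payments (last £16.79); total interest £101.99.
Payments saved = 33 − 21 = 12.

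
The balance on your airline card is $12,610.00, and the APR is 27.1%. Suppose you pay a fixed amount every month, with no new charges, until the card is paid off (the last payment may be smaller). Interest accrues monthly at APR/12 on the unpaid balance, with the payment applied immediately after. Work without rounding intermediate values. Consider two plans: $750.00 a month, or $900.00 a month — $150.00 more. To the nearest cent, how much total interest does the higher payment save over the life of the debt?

$709.07

Monthly rate r = 27.1%/12 = 2.25833% = 0.0225833.
At $750.00/mo: n = ⌈−ln(1 − rB₀/P)/ln(1+r)⌉ = 22 payments (last $290.12); total interest = total paid − $12,610.00 = $3,430.12.
At $900.00/mo: 18 payments (last $31.05); total interest $2,721.05.
Interest saved = $3,430.12 − $2,721.05 = $709.07.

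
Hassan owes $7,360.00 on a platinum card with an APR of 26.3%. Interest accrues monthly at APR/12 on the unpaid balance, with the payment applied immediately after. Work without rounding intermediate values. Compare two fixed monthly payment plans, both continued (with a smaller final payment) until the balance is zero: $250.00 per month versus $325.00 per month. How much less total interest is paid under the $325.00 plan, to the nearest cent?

$1,668.17

Monthly rate r = 26.3%/12 = 2.19167% = 0.0219167.
At $250.00/mo: n = ⌈−ln(1 − rB₀/P)/ln(1+r)⌉ = 48 payments (last $200.14); total interest = total paid − $7,360.00 = $4,590.14.
At $325.00/mo: 32 payments (last $206.97); total interest $2,921.97.
Interest saved = $4,590.14 − $2,921.97 = $1,668.17.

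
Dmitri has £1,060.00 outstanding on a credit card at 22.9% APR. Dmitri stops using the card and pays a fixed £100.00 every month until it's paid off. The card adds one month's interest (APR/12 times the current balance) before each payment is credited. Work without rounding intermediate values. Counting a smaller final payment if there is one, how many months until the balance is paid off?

Monthly rate r = 22.9%/12 = 1.90833% = 0.0190833.
Recurrence: B ← B·(1+r) − £100.00.
Month 1: interest £20.23; balance after payment £980.23.
Month 2: interest £18.71; balance after payment £898.93.
Closed form: n = −ln(1 − rB₀/P)/ln(1+r) = −ln(0.79772)/ln(1.01908) ≈ 11.956, so the balance reaches zero during payment 12.

12 payments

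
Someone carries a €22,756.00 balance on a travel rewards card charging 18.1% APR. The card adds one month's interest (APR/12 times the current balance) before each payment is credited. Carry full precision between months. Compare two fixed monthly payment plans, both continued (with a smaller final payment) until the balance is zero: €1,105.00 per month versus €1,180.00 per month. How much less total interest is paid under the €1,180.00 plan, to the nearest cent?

€362.87

Monthly rate r = 18.1%/12 = 1.50833% = 0.0150833.
At €1,105.00/mo: n = ⌈−ln(1 − rB₀/P)/ln(1+r)⌉ = 25 payments (last €936.05); total interest = total paid − €22,756.00 = €4,700.05.
At €1,180.00/mo: 23 payments (last €1,133.18); total interest €4,337.18.
Interest saved = €4,700.05 − €4,337.18 = €362.87.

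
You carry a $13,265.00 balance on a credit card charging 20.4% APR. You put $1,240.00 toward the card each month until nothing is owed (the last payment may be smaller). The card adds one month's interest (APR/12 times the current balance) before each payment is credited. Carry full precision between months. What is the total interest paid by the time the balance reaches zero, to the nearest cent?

Monthly rate r = 20.4%/12 = 1.7% = 0.017.
Payoff takes n = ⌈−ln(1 − rB₀/P)/ln(1+r)⌉ = ⌈11.907⌉ = 12 payments; the last is $1,125.76.
Total paid = 11·$1,240.00 + $1,125.76 = $14,765.76.
Total interest = total paid − principal = $14,765.76 − $13,265.00 = $1,500.76.

$1,500.76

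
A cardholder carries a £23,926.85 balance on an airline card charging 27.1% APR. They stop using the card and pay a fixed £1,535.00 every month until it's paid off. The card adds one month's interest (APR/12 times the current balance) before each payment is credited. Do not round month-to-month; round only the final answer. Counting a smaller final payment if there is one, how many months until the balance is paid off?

Monthly rate r = 27.1%/12 = 2.25833% = 0.0225833.
Recurrence: B ← B·(1+r) − £1,535.00.
Month 1: interest £540.35; balance after payment £22,932.20.
Month 2: interest £517.89; balance after payment £21,915.08.
Closed form: n = −ln(1 − rB₀/P)/ln(1+r) = −ln(0.64798)/ln(1.02258) ≈ 19.429, so the balance reaches zero during payment 20.

20 months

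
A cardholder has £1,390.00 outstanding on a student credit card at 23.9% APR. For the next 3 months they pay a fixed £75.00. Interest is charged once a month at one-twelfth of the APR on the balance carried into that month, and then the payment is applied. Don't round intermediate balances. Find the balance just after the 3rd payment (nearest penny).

£1,245.21

Monthly rate r = 23.9%/12 = 1.99167% = 0.0199167.
Each month: B ← B·(1+r) − £75.00.
Month 1: interest £27.68; balance after payment £1,342.68.
Month 2: interest £26.74; balance after payment £1,294.43.
Month 3: interest £25.78; balance after payment £1,245.21.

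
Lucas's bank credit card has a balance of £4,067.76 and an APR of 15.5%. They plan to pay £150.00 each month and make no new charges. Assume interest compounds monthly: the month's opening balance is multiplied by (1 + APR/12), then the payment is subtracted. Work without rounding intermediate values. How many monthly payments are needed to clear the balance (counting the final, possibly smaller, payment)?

Monthly rate r = 15.5%/12 = 1.29167% = 0.0129167.
Recurrence: B ← B·(1+r) − £150.00.
Month 1: interest £52.54; balance after payment £3,970.30.
Month 2: interest £51.28; balance after payment £3,871.58.
Closed form: n = −ln(1 − rB₀/P)/ln(1+r) = −ln(0.64972)/ln(1.01292) ≈ 33.599, so the balance reaches zero during payment 34.

34 payments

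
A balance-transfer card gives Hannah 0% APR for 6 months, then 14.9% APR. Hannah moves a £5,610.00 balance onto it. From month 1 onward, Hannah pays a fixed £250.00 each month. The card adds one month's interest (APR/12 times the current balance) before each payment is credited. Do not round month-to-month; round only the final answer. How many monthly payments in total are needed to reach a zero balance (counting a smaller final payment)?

Promo months 1–6 at r₀ = 0%/12 = 0; months 7+ at r₁ = 14.9%/12 = 0.0124167.
After month 6 (no interest yet): B = £5,610.00 − 6·£250.00 = £4,110.00.
Then at r₁ with £250.00/mo: n₂ = −ln(1 − r₁·B/P)/ln(1+r₁) ≈ 18.50 → 19 more payments.

25 payments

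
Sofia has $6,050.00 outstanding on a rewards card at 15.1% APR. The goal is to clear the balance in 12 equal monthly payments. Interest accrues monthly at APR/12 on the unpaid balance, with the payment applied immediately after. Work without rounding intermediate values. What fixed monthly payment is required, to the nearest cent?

$546.35

Monthly rate r = 15.1%/12 = 1.25833% = 0.0125833.
Level-payment amortization: P = B₀·r / (1 − (1+r)^(−n)) = 6050.00·0.0125833 / (1 − 1.01258^(−12)).
Denominator 1 − (1+r)^(−12) = 0.139341817.
P = 76.1292 / 0.139341817 ≈ 546.35.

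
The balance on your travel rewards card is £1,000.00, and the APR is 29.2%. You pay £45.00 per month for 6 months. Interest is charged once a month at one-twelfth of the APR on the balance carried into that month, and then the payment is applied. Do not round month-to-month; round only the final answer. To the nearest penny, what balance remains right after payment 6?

£868.21

Monthly rate r = 29.2%/12 = 2.43333% = 0.0243333.
Each month: B ← B·(1+r) − £45.00.
Month 1: interest £24.33; balance after payment £979.33.
Month 2: interest £23.83; balance after payment £958.16.
Month 3: interest £23.32; balance after payment £936.48.
Month 4: interest £22.79; balance after payment £914.27.
Month 5: interest £22.25; balance after payment £891.51.
Month 6: interest £21.69; balance after payment £868.21.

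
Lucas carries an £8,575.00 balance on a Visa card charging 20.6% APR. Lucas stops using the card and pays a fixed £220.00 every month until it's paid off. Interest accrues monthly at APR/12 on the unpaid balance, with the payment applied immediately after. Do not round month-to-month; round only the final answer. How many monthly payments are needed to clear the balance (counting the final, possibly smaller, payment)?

Monthly rate r = 20.6%/12 = 1.71667% = 0.0171667.
Recurrence: B ← B·(1+r) − £220.00.
Month 1: interest £147.20; balance after payment £8,502.20.
Month 2: interest £145.95; balance after payment £8,428.16.
Closed form: n = −ln(1 − rB₀/P)/ln(1+r) = −ln(0.33089)/ln(1.01717) ≈ 64.977, so the balance reaches zero during payment 65.

65 payments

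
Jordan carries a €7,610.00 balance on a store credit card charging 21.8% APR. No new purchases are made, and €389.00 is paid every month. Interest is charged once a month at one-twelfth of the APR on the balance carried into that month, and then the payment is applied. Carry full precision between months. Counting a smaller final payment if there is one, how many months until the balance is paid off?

25 payments

Monthly rate r = 21.8%/12 = 1.81667% = 0.0181667.
Recurrence: B ← B·(1+r) − €389.00.
Month 1: interest €138.25; balance after payment €7,359.25.
Month 2: interest €133.69; balance after payment €7,103.94.
Closed form: n = −ln(1 − rB₀/P)/ln(1+r) = −ln(0.64461)/ln(1.01817) ≈ 24.390, so the balance reaches zero during payment 25.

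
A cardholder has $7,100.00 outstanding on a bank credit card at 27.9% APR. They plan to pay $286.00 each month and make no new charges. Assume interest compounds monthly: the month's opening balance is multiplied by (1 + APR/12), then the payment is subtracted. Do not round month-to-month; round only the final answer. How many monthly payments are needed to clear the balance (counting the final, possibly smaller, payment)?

38 months

Monthly rate r = 27.9%/12 = 2.325% = 0.02325.
Recurrence: B ← B·(1+r) − $286.00.
Month 1: interest $165.07; balance after payment $6,979.07.
Month 2: interest $162.26; balance after payment $6,855.34.
Closed form: n = −ln(1 − rB₀/P)/ln(1+r) = −ln(0.42281)/ln(1.02325) ≈ 37.453, so the balance reaches zero during payment 38.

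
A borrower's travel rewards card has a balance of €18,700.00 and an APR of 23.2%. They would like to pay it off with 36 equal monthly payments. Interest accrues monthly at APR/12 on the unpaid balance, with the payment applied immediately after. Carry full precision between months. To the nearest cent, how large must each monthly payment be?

€725.82

Monthly rate r = 23.2%/12 = 1.93333% = 0.0193333.
Level-payment amortization: P = B₀·r / (1 − (1+r)^(−n)) = 18700.00·0.0193333 / (1 − 1.01933^(−36)).
Denominator 1 − (1+r)^(−36) = 0.498101554.
P = 361.533 / 0.498101554 ≈ 725.82.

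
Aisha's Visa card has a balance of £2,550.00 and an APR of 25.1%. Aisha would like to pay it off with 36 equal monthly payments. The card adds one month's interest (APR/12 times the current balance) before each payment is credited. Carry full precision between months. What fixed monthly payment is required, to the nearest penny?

Monthly rate r = 25.1%/12 = 2.09167% = 0.0209167.
Level-payment amortization: P = B₀·r / (1 − (1+r)^(−n)) = 2550.00·0.0209167 / (1 − 1.02092^(−36)).
Denominator 1 − (1+r)^(−36) = 0.525376298.
P = 53.3375 / 0.525376298 ≈ 101.52.

£101.52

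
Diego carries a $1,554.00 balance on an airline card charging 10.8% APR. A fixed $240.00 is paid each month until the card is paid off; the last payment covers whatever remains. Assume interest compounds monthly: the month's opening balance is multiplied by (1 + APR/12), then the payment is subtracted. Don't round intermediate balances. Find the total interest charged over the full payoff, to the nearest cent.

Monthly rate r = 10.8%/12 = 0.9% = 0.009.
Payoff takes n = ⌈−ln(1 − rB₀/P)/ln(1+r)⌉ = ⌈6.701⌉ = 7 payments; the last is $168.54.
Total paid = 6·$240.00 + $168.54 = $1,608.54.
Total interest = total paid − principal = $1,608.54 − $1,554.00 = $54.54.

$54.54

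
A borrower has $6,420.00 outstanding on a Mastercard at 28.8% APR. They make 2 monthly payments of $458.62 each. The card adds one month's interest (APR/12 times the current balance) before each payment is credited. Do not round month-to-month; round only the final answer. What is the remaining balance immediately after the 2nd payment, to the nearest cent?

Monthly rate r = 28.8%/12 = 2.4% = 0.024.
Each month: B ← B·(1+r) − $458.62.
Month 1: interest $154.08; balance after payment $6,115.46.
Month 2: interest $146.77; balance after payment $5,803.61.

$5,803.61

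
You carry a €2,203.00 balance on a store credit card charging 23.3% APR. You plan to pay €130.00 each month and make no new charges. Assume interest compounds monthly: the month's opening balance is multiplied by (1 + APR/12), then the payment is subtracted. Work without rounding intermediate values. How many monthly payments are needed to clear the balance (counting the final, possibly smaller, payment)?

Monthly rate r = 23.3%/12 = 1.94167% = 0.0194167.
Recurrence: B ← B·(1+r) − €130.00.
Month 1: interest €42.77; balance after payment €2,115.77.
Month 2: interest €41.08; balance after payment €2,026.86.
Closed form: n = −ln(1 − rB₀/P)/ln(1+r) = −ln(0.67096)/ln(1.01942) ≈ 20.750, so the balance reaches zero during payment 21.

21 months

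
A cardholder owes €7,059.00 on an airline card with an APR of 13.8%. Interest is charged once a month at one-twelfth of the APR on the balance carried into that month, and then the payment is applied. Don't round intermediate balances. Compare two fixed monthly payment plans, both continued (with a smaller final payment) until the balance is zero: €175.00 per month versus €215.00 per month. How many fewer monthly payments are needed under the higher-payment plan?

Monthly rate r = 13.8%/12 = 1.15% = 0.0115.
At €175.00/mo: n = ⌈−ln(1 − rB₀/P)/ln(1+r)⌉ = 55 payments (last €91.09); total interest = total paid − €7,059.00 = €2,482.09.
At €215.00/mo: 42 payments (last €100.37); total interest €1,856.37.
Payments saved = 55 − 42 = 13.

13 fewer payments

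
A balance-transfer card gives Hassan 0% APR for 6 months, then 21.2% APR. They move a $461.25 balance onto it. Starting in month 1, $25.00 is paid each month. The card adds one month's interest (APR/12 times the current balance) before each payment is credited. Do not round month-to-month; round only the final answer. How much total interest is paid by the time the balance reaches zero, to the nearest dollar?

Promo months 1–6 at r₀ = 0%/12 = 0; months 7+ at r₁ = 21.2%/12 = 0.0176667.
After month 6 (no interest yet): B = $461.25 − 6·$25.00 = $311.25.
Then at r₁ with $25.00/mo: n₂ = −ln(1 − r₁·B/P)/ln(1+r₁) ≈ 14.18 → 15 more payments.
Total paid = 20·$25.00 + $4.63 = $504.63; interest = $504.63 − $461.25 = $43.38.

$43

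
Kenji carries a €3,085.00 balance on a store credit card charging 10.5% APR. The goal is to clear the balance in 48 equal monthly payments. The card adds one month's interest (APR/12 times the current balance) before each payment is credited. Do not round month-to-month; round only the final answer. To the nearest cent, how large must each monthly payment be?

Monthly rate r = 10.5%/12 = 0.875% = 0.00875.
Level-payment amortization: P = B₀·r / (1 − (1+r)^(−n)) = 3085.00·0.00875 / (1 − 1.00875^(−48)).
Denominator 1 − (1+r)^(−48) = 0.341751756.
P = 26.9938 / 0.341751756 ≈ 78.99.

€78.99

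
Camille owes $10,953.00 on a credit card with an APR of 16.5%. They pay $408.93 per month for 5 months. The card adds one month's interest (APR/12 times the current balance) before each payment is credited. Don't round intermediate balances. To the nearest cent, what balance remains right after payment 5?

$9,625.36

Monthly rate r = 16.5%/12 = 1.375% = 0.01375.
Each month: B ← B·(1+r) − $408.93.
Month 1: interest $150.60; balance after payment $10,694.67.
Month 2: interest $147.05; balance after payment $10,432.80.
Month 3: interest $143.45; balance after payment $10,167.32.
Month 4: interest $139.80; balance after payment $9,898.19.
Month 5: interest $136.10; balance after payment $9,625.36.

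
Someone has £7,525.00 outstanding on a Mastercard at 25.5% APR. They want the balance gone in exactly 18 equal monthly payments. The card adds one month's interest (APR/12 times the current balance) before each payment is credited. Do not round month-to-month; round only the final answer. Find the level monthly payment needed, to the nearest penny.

Monthly rate r = 25.5%/12 = 2.125% = 0.02125.
Level-payment amortization: P = B₀·r / (1 − (1+r)^(−n)) = 7525.00·0.02125 / (1 − 1.02125^(−18)).
Denominator 1 − (1+r)^(−18) = 0.315106967.
P = 159.906 / 0.315106967 ≈ 507.47.

£507.47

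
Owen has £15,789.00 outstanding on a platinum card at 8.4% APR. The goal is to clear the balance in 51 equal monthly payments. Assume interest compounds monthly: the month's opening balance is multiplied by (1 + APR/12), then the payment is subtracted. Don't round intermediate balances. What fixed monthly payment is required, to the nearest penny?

Monthly rate r = 8.4%/12 = 0.7% = 0.007.
Level-payment amortization: P = B₀·r / (1 − (1+r)^(−n)) = 15789.00·0.007 / (1 − 1.007^(−51)).
Denominator 1 − (1+r)^(−51) = 0.299356654.
P = 110.523 / 0.299356654 ≈ 369.20.

£369.20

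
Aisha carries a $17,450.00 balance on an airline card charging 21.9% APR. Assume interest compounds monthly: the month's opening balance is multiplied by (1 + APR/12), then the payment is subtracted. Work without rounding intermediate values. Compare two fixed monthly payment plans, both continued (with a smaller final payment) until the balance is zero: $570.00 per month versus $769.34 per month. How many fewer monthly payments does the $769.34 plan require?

Monthly rate r = 21.9%/12 = 1.825% = 0.01825.
At $570.00/mo: n = ⌈−ln(1 − rB₀/P)/ln(1+r)⌉ = 46 payments (last $133.24); total interest = total paid − $17,450.00 = $8,333.24.
At $769.34/mo: 30 payments (last $421.11); total interest $5,281.97.
Payments saved = 46 − 30 = 16.

16 fewer payments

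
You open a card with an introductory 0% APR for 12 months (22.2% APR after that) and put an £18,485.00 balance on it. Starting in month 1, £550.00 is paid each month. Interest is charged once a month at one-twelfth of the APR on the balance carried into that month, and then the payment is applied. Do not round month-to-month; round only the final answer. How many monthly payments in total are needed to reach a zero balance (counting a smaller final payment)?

40 months

Promo months 1–12 at r₀ = 0%/12 = 0; months 13+ at r₁ = 22.2%/12 = 0.0185.
After month 12 (no interest yet): B = £18,485.00 − 12·£550.00 = £11,885.00.
Then at r₁ with £550.00/mo: n₂ = −ln(1 − r₁·B/P)/ln(1+r₁) ≈ 27.85 → 28 more payments.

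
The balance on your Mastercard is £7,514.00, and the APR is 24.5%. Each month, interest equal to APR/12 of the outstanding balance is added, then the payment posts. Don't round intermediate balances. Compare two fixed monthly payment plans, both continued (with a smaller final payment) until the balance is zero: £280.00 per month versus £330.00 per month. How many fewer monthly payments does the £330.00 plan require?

9 fewer payments

Monthly rate r = 24.5%/12 = 2.04167% = 0.0204167.
At £280.00/mo: n = ⌈−ln(1 − rB₀/P)/ln(1+r)⌉ = 40 payments (last £78.32); total interest = total paid − £7,514.00 = £3,484.32.
At £330.00/mo: 31 payments (last £309.37); total interest £2,695.37.
Payments saved = 40 − 31 = 9.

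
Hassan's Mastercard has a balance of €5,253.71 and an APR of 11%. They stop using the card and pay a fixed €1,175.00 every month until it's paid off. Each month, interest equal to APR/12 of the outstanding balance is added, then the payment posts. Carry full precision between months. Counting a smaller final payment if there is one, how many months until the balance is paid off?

Monthly rate r = 11%/12 = 0.916667% = 0.00916667.
Recurrence: B ← B·(1+r) − €1,175.00.
Month 1: interest €48.16; balance after payment €4,126.87.
Month 2: interest €37.83; balance after payment €2,989.70.
Month 3: interest €27.41; balance after payment €1,842.10.
Month 4: interest €16.89; balance after payment €683.99.
Month 5: interest €6.27; balance after payment €0.00.

5 months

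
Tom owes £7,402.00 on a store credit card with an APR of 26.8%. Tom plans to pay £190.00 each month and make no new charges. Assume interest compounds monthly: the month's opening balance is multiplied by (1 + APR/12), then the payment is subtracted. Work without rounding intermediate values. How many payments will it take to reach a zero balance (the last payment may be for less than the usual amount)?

93 payments

Monthly rate r = 26.8%/12 = 2.23333% = 0.0223333.
Recurrence: B ← B·(1+r) − £190.00.
Month 1: interest £165.31; balance after payment £7,377.31.
Month 2: interest £164.76; balance after payment £7,352.07.
Closed form: n = −ln(1 − rB₀/P)/ln(1+r) = −ln(0.12994)/ln(1.02233) ≈ 92.390, so the balance reaches zero during payment 93.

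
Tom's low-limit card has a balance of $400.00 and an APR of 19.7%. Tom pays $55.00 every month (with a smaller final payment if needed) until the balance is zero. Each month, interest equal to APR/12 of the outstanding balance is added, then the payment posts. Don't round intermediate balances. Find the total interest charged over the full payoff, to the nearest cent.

Monthly rate r = 19.7%/12 = 1.64167% = 0.0164167.
Payoff takes n = ⌈−ln(1 − rB₀/P)/ln(1+r)⌉ = ⌈7.808⌉ = 8 payments; the last is $44.52.
Total paid = 7·$55.00 + $44.52 = $429.52.
Total interest = total paid − principal = $429.52 − $400.00 = $29.52.

$29.52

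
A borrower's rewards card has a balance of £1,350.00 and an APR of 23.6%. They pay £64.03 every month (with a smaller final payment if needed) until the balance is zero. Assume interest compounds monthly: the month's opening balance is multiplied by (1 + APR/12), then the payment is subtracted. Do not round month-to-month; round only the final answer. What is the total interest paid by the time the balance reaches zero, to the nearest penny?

£410.85

Monthly rate r = 23.6%/12 = 1.96667% = 0.0196667.
Payoff takes n = ⌈−ln(1 − rB₀/P)/ln(1+r)⌉ = ⌈27.498⌉ = 28 payments; the last is £32.04.
Total paid = 27·£64.03 + £32.04 = £1,760.85.
Total interest = total paid − principal = £1,760.85 − £1,350.00 = £410.85.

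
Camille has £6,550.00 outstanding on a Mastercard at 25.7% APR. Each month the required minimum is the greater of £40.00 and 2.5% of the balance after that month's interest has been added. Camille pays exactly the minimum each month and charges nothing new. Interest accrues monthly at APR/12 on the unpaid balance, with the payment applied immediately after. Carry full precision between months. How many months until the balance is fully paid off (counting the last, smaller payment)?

433 months

Monthly rate r = 25.7%/12 = 2.14167% = 0.0214167.
While 2.5% of the post-interest balance exceeds £40.00, each month B ← (B·(1+r))·(1 − 0.025), i.e. B shrinks by the factor (1+r)·0.975 = 0.99588.
This holds for months 1–347. Entering month 348 the balance is £1,564.10; 2.5% of the post-interest balance is now below £40.00, so the flat £40.00 minimum applies from here.
From month 348 a fixed £40.00 at rate r clears £1,564.10 in 86 more payments. Total: 347 + 86 = 433 months.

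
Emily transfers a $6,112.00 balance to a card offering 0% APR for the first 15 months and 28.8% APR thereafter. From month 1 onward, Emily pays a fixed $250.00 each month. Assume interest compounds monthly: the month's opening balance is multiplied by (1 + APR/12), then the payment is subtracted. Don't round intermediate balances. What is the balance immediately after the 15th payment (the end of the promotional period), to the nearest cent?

$2,362.00

Promo months 1–15 at r₀ = 0%/12 = 0; months 16+ at r₁ = 28.8%/12 = 0.024.
After month 15 (no interest yet): B = $6,112.00 − 15·$250.00 = $2,362.00.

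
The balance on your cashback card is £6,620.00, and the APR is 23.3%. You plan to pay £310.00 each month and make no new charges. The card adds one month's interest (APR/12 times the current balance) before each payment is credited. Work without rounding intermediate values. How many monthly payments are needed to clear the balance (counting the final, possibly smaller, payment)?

28 months

Monthly rate r = 23.3%/12 = 1.94167% = 0.0194167.
Recurrence: B ← B·(1+r) − £310.00.
Month 1: interest £128.54; balance after payment £6,438.54.
Month 2: interest £125.01; balance after payment £6,253.55.
Closed form: n = −ln(1 − rB₀/P)/ln(1+r) = −ln(0.58536)/ln(1.01942) ≈ 27.848, so the balance reaches zero during payment 28.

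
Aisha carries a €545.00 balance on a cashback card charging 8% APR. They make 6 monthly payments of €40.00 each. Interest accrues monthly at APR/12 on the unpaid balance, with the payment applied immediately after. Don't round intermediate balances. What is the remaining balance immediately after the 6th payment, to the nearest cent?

Monthly rate r = 8%/12 = 0.666667% = 0.00666667.
Each month: B ← B·(1+r) − €40.00.
Month 1: interest €3.63; balance after payment €508.63.
Month 2: interest €3.39; balance after payment €472.02.
Month 3: interest €3.15; balance after payment €435.17.
Month 4: interest €2.90; balance after payment €398.07.
Month 5: interest €2.65; balance after payment €360.73.
Month 6: interest €2.40; balance after payment €323.13.

€323.13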